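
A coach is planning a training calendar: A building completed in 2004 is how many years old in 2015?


Birth year: 2004
Current year: 2015
Age = current year - birth year
Age = 2015 - 2004 = 11

11


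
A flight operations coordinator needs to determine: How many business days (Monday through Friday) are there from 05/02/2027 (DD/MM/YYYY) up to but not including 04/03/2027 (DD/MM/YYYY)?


Start: 2027-02-05 (Friday)
End (exclusive): 2027-03-04 (Thursday)
Total calendar days: 27
Full weeks: 27 // 7 = 3 -> 15 weekdays
Remaining 6 days starting on Friday:
  Fri(w), Sat(-), Sun(-), Mon(w), Tue(w), Wed(w) -> 4 weekdays
Total business days: 15 + 4 = 19

19


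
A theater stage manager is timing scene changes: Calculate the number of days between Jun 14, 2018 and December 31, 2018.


Start: June 14, 2018
End: December 31, 2018
Days left in June: 16
July: 31
August: 31
September: 30
October: 31
... plus remaining months
Sum of remaining months: 184
Total: 16 + 184 = 200

200


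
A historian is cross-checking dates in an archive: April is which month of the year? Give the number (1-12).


Calendar month order:
3. March
4. April <--
5. May
April is month number 4

4


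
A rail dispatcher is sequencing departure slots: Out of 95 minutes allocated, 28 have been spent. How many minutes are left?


Total budget: 95 minutes
Time used: 28 minutes
Remaining: 95 - 28 = 67 minutes
Percent used: 29.5%
Percent remaining: 70.5%

67


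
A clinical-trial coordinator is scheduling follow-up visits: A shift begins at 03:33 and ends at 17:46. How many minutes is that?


Start time: 03:33 = 213 minutes from midnight
End time: 17:46 = 1066 minutes from midnight
Difference: 1066 - 213 = 853 minutes
That is 14 hours and 13 minutes

853


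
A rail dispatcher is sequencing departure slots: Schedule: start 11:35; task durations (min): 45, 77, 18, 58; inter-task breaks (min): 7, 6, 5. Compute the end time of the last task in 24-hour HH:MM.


Start: 11:35 = 695 min from midnight
  after task 1 (45 min): 12:20
  after break (7 min): 12:27
  after task 2 (77 min): 13:44
  after break (6 min): 13:50
  after task 3 (18 min): 14:08
  after break (5 min): 14:13
  after task 4 (58 min): 15:11
Total elapsed: 216 minutes
End time: 15:11

15:11


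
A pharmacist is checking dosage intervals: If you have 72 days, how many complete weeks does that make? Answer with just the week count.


Total days: 72
Days per week: 7
Division: 72 / 7 = 10 remainder 2
Complete weeks: 10
Remaining days: 2

10


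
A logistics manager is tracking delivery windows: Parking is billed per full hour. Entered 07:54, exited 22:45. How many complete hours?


Start: 07:54
End: 22:45
Hour difference: 22 - 7 = 15 hours
Minute difference: 45 - 54 = -9 minutes
Total minutes: 891
Complete hours: 891 / 60 = 14 (remainder 51)

14


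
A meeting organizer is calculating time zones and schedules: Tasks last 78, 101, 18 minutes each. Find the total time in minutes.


Durations: 78, 101, 18
Running sum: 78
+ 101 = 179
+ 18 = 197
Total duration: 197 minutes
That is 3 hours and 17 minutes

197


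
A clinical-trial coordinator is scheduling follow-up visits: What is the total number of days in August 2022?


Month: August
Year: 2022
August is a 31-day month
Total: 31 days

31


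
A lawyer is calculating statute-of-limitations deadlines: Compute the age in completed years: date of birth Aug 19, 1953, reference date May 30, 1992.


Birth: 1953-08-19
Reference: 1992-05-30
Year difference: 1992 - 1953 = 39
Has birthday (08-19) occurred by 05-30? No
Birthday not yet reached this year -> subtract 1
Age in full years: 38

38


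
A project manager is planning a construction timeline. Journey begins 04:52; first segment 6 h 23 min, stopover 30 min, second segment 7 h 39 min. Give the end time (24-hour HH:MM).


Depart: 04:52
Leg 1: +383 min -> 11:15
Layover: +30 min -> 11:45
Leg 2: +459 min -> 19:24
Total travel: 872 minutes = 14h 32m
Arrival: 19:24

19:24


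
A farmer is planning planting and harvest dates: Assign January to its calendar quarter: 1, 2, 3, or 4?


Month: January (month 1)
Q1: January-March (months 1-3)
Q2: April-June (months 4-6)
Q3: July-September (months 7-9)
Q4: October-December (months 10-12)
Month 1 falls in Q1

1


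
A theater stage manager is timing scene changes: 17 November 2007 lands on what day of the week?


Date: 2007-11-17
January 1, 2007 is a Monday
Day of year: 321
Offset from Jan 1: 320 days
320 mod 7 = 5
Result: Saturday

Saturday


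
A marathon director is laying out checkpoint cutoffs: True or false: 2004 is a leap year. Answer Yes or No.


Year: 2004
Divisible by 4? 2004 / 4 = 501.0 -> Yes
Divisible by 100? 2004 / 100 = 20.04 -> No
Divisible by 4 but not 100, so it IS a leap year

Yes


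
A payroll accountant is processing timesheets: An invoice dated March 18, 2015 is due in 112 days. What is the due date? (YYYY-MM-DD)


Start: 2015-03-18
Adding 112 days
Days remaining in March: 13
After March: 99 days still to add
April 2015: 30 days, 69 remaining
May 2015: 31 days, 38 remaining
June 2015: 30 days, 8 remaining
July 2015 has 31 days, need 8
Result: 2015-07-08

2015-07-08


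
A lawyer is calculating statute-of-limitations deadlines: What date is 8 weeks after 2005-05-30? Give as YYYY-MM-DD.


Start: 2005-05-30
Weeks to add: 8
Convert to days: 8 x 7 = 56 days
Add 56 days to 2005-05-30
Result: 2005-07-25

2005-07-25


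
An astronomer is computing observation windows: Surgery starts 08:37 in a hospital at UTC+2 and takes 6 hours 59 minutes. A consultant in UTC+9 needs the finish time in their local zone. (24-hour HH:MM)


Start: 08:37 in UTC+2
Step 1 - add duration:
  minutes: 37 + 59 = 96 (carry 1h)
  hours: 8 + 6 + 1 = 15
  end in UTC+2: 15:36
Step 2 - convert UTC+2 -> UTC+9:
  offset difference: 9 - (2) = 7 hours
  15 + (7) = 22 -> mod 24 = 22
Result: 22:36 in UTC+9

22:36


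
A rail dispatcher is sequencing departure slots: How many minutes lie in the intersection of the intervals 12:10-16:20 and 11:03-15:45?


Interval A: [730, 980] minutes from midnight
Interval B: [663, 945] minutes from midnight
Overlap start = max(730, 663) = 730
Overlap end = min(980, 945) = 945
Overlap = 945 - 730 = 215 minutes

215


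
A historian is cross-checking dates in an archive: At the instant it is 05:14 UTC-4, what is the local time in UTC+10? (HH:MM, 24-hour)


Local time: 05:14 at UTC-4 (offset -4h)
Target zone: UTC+10 (offset 10h)
Difference: 10 - (-4) = 14 hours
Calculation: 5 + (14) = 19
Result: 19:14

19:14


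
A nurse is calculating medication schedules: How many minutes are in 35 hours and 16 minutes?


Hours: 35
Extra minutes: 16
Minutes per hour: 60
Hours to minutes: 35 x 60 = 2100
Total: 2100 + 16 = 2116

2116


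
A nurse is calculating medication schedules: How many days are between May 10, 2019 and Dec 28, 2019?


Start date: 2019-05-10
End date: 2019-12-28
May 2019: +22 days
Jun 2019: +30 days
Jul 2019: +31 days
... (5 more months)
Total: 232 days

232


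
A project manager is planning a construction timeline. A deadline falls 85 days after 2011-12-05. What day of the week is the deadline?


Start: 2011-12-05 (Monday)
Step 1 - find target date: add 85 days
  2011-12-05 + 85 days = 2012-02-28
Step 2 - day of week:
  85 mod 7 = 1
  Monday + 1 days -> Tuesday
Result: Tuesday (2012-02-28)

Tuesday


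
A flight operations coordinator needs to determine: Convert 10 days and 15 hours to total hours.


Days: 10
Extra hours: 15
Hours per day: 24
Days to hours: 10 x 24 = 240
Total: 240 + 15 = 255

255


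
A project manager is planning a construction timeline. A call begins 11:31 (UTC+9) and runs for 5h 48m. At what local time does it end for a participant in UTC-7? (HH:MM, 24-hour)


Start: 11:31 in UTC+9
Step 1 - add duration:
  minutes: 31 + 48 = 79 (carry 1h)
  hours: 11 + 5 + 1 = 17
  end in UTC+9: 17:19
Step 2 - convert UTC+9 -> UTC-7:
  offset difference: -7 - (9) = -16 hours
  17 + (-16) = 1 -> mod 24 = 1
Result: 01:19 in UTC-7

01:19


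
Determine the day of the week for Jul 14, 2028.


Date: 2028-07-14
January 1, 2028 is a Saturday
Day of year: 196
Offset from Jan 1: 195 days
195 mod 7 = 6
Result: Friday

Friday


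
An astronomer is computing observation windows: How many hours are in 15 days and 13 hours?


Days: 15
Extra hours: 13
Hours per day: 24
Days to hours: 15 x 24 = 360
Total: 360 + 13 = 373

373


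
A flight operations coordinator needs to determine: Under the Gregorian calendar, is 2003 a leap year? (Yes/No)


Year: 2003
Divisible by 4? 2003 / 4 = 500.75 -> No
Not divisible by 4, so NOT a leap year

No


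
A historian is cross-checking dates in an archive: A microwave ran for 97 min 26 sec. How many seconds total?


Minutes: 97
Extra seconds: 26
Seconds per minute: 60
Minutes to seconds: 97 x 60 = 5820
Total: 5820 + 26 = 5846

5846


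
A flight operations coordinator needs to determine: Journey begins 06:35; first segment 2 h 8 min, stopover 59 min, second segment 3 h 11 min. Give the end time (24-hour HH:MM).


Depart: 06:35
Leg 1: +128 min -> 08:43
Layover: +59 min -> 09:42
Leg 2: +191 min -> 12:53
Total travel: 378 minutes = 6h 18m
Arrival: 12:53

12:53


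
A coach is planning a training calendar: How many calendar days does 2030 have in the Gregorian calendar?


Year: 2030
Check leap year rules:
Divisible by 4? No
2030 is not a leap year
Days: 365

365


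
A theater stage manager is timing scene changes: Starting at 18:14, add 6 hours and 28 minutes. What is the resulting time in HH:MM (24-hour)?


Start time: 18:14
Adding: 6 hours 28 minutes
Minutes: 14 + 28 = 42
Hours: 18 + 6 + 0 = 24
Hour wraparound: 24 mod 24 = 0
Result: 00:42

00:42


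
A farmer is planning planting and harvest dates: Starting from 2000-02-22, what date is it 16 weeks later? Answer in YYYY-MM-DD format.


Start: 2000-02-22
Weeks to add: 16
Convert to days: 16 x 7 = 112 days
Add 112 days to 2000-02-22
Result: 2000-06-13

2000-06-13


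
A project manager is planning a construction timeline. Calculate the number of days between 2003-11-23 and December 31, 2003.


Start: November 23, 2003
End: December 31, 2003
Days left in November: 7
December: 31
Sum of remaining months: 31
Total: 7 + 31 = 38

38


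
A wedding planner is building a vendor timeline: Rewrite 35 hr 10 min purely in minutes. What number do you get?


Hours: 35
Extra minutes: 10
Minutes per hour: 60
Hours to minutes: 35 x 60 = 2100
Total: 2100 + 10 = 2110

2110


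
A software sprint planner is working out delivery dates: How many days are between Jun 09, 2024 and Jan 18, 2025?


Start date: 2024-06-09
End date: 2025-01-18
Jun 2024: +22 days
Jul 2024: +31 days
Aug 2024: +31 days
... (5 more months)
Total: 223 days

223


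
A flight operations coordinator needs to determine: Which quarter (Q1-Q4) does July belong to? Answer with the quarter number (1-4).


Month: July (month 7)
Q1: January-March (months 1-3)
Q2: April-June (months 4-6)
Q3: July-September (months 7-9)
Q4: October-December (months 10-12)
Month 7 falls in Q3

3


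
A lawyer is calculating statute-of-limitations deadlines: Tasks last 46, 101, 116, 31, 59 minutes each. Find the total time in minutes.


Durations: 46, 101, 116, 31, 59
Running sum: 46
+ 101 = 147
+ 116 = 263
+ 31 = 294
+ 59 = 353
Total duration: 353 minutes
That is 5 hours and 53 minutes

353


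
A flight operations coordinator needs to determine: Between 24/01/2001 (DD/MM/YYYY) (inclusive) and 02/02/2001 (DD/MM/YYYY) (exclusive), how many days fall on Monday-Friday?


Start: 2001-01-24 (Wednesday)
End (exclusive): 2001-02-02 (Friday)
Total calendar days: 9
Full weeks: 9 // 7 = 1 -> 5 weekdays
Remaining 2 days starting on Wednesday:
  Wed(w), Thu(w) -> 2 weekdays
Total business days: 5 + 2 = 7

7


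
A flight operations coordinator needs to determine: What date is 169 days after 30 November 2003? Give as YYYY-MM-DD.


Start: 2003-11-30
Adding 169 days
Days remaining in November: 0
After November: 169 days still to add
December 2003: 31 days, 138 remaining
January 2004: 31 days, 107 remaining
February 2004: 29 days, 78 remaining
March 2004: 31 days, 47 remaining
Result: 2004-05-17

2004-05-17


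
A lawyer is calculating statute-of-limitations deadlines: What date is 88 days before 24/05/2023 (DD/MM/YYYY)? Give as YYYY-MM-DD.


Start: 2023-05-24
Subtracting 88 days
Days already passed in May: 24
After going back through May: 64 more days to subtract
April 2023: 30 days, 34 remaining
March 2023: 31 days, 3 remaining
February 2023 has 28 days, need 3
Result: 2023-02-25

2023-02-25


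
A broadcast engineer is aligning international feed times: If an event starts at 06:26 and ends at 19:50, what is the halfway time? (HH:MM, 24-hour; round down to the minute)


Start time: 06:26 = 386 minutes from midnight
End time: 19:50 = 1190 minutes from midnight
Sum: 386 + 1190 = 1576
Midpoint: 1576 / 2 = 788 minutes
Convert: 788 / 60 = 13 hours, 8 minutes
Result: 13:08

13:08


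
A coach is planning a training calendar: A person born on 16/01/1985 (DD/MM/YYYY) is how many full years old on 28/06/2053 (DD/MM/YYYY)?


Birth: 1985-01-16
Reference: 2053-06-28
Year difference: 2053 - 1985 = 68
Has birthday (01-16) occurred by 06-28? Yes
Age in full years: 68

68


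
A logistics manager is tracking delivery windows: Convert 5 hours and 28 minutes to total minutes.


Hours: 5
Minutes: 28
Convert hours to minutes: 5 x 60 = 300
Add remaining minutes: 300 + 28 = 328

328


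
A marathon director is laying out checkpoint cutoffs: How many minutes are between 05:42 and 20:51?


Start time: 05:42 = 342 minutes from midnight
End time: 20:51 = 1251 minutes from midnight
Difference: 1251 - 342 = 909 minutes
That is 15 hours and 9 minutes

909


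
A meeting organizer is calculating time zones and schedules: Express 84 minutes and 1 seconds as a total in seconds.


Minutes: 84
Seconds: 1
Convert minutes to seconds: 84 x 60 = 5040
Add remaining seconds: 5040 + 1 = 5041

5041


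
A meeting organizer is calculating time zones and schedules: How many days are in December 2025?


Month: December
Year: 2025
December is a 31-day month
Total: 31 days

31


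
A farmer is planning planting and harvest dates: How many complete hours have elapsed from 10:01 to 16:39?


Start: 10:01
End: 16:39
Hour difference: 16 - 10 = 6 hours
Minute difference: 39 - 1 = 38 minutes
Total minutes: 398
Complete hours: 398 / 60 = 6 (remainder 38)

6


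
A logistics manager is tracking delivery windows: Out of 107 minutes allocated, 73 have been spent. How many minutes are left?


Total budget: 107 minutes
Time used: 73 minutes
Remaining: 107 - 73 = 34 minutes
Percent used: 68.2%
Percent remaining: 31.8%

34


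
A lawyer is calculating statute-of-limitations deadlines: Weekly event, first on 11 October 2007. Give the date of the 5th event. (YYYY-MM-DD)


First occurrence: 2007-10-11 (occurrence 1)
Each occurrence is 7 days after the previous.
Occurrence 5 is 4 weeks after the first.
4 weeks = 28 days
2007-10-11 + 28 days = 2007-11-08

2007-11-08


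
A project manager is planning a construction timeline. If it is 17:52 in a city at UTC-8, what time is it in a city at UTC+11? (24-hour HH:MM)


Local time: 17:52 at UTC-8 (offset -8h)
Target zone: UTC+11 (offset 11h)
Difference: 11 - (-8) = 19 hours
Calculation: 17 + (19) = 36
Wraparound: (36) mod 24 = 12
Result: 12:52

12:52


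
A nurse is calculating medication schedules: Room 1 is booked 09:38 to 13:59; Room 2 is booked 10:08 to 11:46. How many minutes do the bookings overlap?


Interval A: [578, 839] minutes from midnight
Interval B: [608, 706] minutes from midnight
Overlap start = max(578, 608) = 608
Overlap end = min(839, 706) = 706
Overlap = 706 - 608 = 98 minutes

98


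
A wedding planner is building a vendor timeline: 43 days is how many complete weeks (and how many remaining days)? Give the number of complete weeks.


Total days: 43
Days per week: 7
Division: 43 / 7 = 6 remainder 1
Complete weeks: 6
Remaining days: 1

6


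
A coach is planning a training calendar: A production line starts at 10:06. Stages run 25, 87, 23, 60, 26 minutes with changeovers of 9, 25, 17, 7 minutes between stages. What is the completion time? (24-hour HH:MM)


Start: 10:06 = 606 min from midnight
  after task 1 (25 min): 10:31
  after break (9 min): 10:40
  after task 2 (87 min): 12:07
  after break (25 min): 12:32
  after task 3 (23 min): 12:55
  after break (17 min): 13:12
  after task 4 (60 min): 14:12
  after break (7 min): 14:19
  after task 5 (26 min): 14:45
Total elapsed: 279 minutes
End time: 14:45

14:45


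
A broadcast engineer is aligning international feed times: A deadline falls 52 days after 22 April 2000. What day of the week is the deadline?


Start: 2000-04-22 (Saturday)
Step 1 - find target date: add 52 days
  2000-04-22 + 52 days = 2000-06-13
Step 2 - day of week:
  52 mod 7 = 3
  Saturday + 3 days -> Tuesday
Result: Tuesday (2000-06-13)

Tuesday


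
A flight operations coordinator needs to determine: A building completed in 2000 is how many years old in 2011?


Birth year: 2000
Current year: 2011
Age = current year - birth year
Age = 2011 - 2000 = 11

11


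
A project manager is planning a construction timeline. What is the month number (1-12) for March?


Calendar month order:
2. February
3. March <--
4. April
March is month number 3

3


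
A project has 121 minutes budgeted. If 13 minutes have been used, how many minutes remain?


Total budget: 121 minutes
Time used: 13 minutes
Remaining: 121 - 13 = 108 minutes
Percent used: 10.7%
Percent remaining: 89.3%

108


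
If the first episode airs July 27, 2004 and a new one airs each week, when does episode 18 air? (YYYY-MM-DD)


First occurrence: 2004-07-27 (occurrence 1)
Each occurrence is 7 days after the previous.
Occurrence 18 is 17 weeks after the first.
17 weeks = 119 days
2004-07-27 + 119 days = 2004-11-23

2004-11-23


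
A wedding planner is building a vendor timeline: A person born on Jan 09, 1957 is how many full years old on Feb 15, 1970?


Birth: 1957-01-09
Reference: 1970-02-15
Year difference: 1970 - 1957 = 13
Has birthday (01-09) occurred by 02-15? Yes
Age in full years: 13

13


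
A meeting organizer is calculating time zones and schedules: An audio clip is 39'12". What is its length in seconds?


Minutes: 39
Seconds: 12
Convert minutes to seconds: 39 x 60 = 2340
Add remaining seconds: 2340 + 12 = 2352

2352


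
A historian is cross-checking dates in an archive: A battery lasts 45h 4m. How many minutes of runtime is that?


Hours: 45
Extra minutes: 4
Minutes per hour: 60
Hours to minutes: 45 x 60 = 2700
Total: 2700 + 4 = 2704

2704


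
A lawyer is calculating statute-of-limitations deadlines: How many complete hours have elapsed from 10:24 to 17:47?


Start: 10:24
End: 17:47
Hour difference: 17 - 10 = 7 hours
Minute difference: 47 - 24 = 23 minutes
Total minutes: 443
Complete hours: 443 / 60 = 7 (remainder 23)

7


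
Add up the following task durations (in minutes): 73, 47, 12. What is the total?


Durations: 73, 47, 12
Running sum: 73
+ 47 = 120
+ 12 = 132
Total duration: 132 minutes
That is 2 hours and 12 minutes

132


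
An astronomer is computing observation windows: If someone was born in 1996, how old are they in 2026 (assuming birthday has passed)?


Birth year: 1996
Current year: 2026
Age = current year - birth year
Age = 2026 - 1996 = 30

30


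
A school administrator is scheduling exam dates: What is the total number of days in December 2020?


Month: December
Year: 2020
December is a 31-day month
Total: 31 days

31


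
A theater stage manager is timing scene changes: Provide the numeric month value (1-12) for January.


Calendar month order:
1. January <--
2. February
January is month number 1

1


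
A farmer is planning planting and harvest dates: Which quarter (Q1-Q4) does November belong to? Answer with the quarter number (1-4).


Month: November (month 11)
Q1: January-March (months 1-3)
Q2: April-June (months 4-6)
Q3: July-September (months 7-9)
Q4: October-December (months 10-12)
Month 11 falls in Q4

4


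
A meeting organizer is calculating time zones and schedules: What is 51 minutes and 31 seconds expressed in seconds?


Minutes: 51
Extra seconds: 31
Seconds per minute: 60
Minutes to seconds: 51 x 60 = 3060
Total: 3060 + 31 = 3091

3091


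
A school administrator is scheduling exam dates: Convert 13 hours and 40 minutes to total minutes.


Hours: 13
Minutes: 40
Convert hours to minutes: 13 x 60 = 780
Add remaining minutes: 780 + 40 = 820

820


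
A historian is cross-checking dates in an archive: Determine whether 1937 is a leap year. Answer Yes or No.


Year: 1937
Divisible by 4? 1937 / 4 = 484.25 -> No
Not divisible by 4, so NOT a leap year

No


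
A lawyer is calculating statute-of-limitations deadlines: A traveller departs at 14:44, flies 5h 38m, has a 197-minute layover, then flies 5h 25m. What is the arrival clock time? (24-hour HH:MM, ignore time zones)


Depart: 14:44
Leg 1: +338 min -> 20:22
Layover: +197 min -> 23:39
Leg 2: +325 min -> 05:04
Total travel: 860 minutes = 14h 20m
Arrival: 05:04

05:04


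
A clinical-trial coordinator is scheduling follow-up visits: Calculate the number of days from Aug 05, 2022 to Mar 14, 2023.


Start date: 2022-08-05
End date: 2023-03-14
Aug 2022: +27 days
Sep 2022: +30 days
Oct 2022: +31 days
... (5 more months)
Total: 221 days

221


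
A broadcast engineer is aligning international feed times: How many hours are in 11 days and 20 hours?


Days: 11
Extra hours: 20
Hours per day: 24
Days to hours: 11 x 24 = 264
Total: 264 + 20 = 284

284


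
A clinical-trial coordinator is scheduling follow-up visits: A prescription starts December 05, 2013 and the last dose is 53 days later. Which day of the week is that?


Start: 2013-12-05 (Thursday)
Step 1 - find target date: add 53 days
  2013-12-05 + 53 days = 2014-01-27
Step 2 - day of week:
  53 mod 7 = 4
  Thursday + 4 days -> Monday
Result: Monday (2014-01-27)

Monday


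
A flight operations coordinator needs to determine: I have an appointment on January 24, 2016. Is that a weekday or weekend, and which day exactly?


Date: 2016-01-24
January 1, 2016 is a Friday
Day of year: 24
Offset from Jan 1: 23 days
23 mod 7 = 2
Result: Sunday

Sunday


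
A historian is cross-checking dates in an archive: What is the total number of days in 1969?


Year: 1969
Check leap year rules:
Divisible by 4? No
1969 is not a leap year
Days: 365

365


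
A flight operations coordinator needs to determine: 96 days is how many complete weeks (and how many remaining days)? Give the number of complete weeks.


Total days: 96
Days per week: 7
Division: 96 / 7 = 13 remainder 5
Complete weeks: 13
Remaining days: 5

13


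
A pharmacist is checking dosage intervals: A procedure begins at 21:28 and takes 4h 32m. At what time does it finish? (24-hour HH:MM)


Start time: 21:28
Adding: 4 hours 32 minutes
Minutes: 28 + 32 = 60
Minute overflow: 60 >= 60, so carry 1 hour, minutes = 0
Hours: 21 + 4 + 1 = 26
Hour wraparound: 26 mod 24 = 2
Result: 02:00

02:00


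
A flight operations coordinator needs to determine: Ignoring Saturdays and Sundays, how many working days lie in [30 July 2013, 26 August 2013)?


Start: 2013-07-30 (Tuesday)
End (exclusive): 2013-08-26 (Monday)
Total calendar days: 27
Full weeks: 27 // 7 = 3 -> 15 weekdays
Remaining 6 days starting on Tuesday:
  Tue(w), Wed(w), Thu(w), Fri(w), Sat(-), Sun(-) -> 4 weekdays
Total business days: 15 + 4 = 19

19


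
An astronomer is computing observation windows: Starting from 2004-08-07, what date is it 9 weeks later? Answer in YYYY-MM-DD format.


Start: 2004-08-07
Weeks to add: 9
Convert to days: 9 x 7 = 63 days
Add 63 days to 2004-08-07
Result: 2004-10-09

2004-10-09


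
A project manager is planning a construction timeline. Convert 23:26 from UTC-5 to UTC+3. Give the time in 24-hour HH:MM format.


Local time: 23:26 at UTC-5 (offset -5h)
Target zone: UTC+3 (offset 3h)
Difference: 3 - (-5) = 8 hours
Calculation: 23 + (8) = 31
Wraparound: (31) mod 24 = 7
Result: 07:26

07:26


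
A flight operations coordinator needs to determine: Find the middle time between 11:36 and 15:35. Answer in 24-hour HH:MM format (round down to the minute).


Start time: 11:36 = 696 minutes from midnight
End time: 15:35 = 935 minutes from midnight
Sum: 696 + 935 = 1631
Midpoint: 1631 / 2 = 815 minutes
Convert: 815 / 60 = 13 hours, 35 minutes
Result: 13:35

13:35


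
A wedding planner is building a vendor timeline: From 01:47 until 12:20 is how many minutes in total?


Start time: 01:47 = 107 minutes from midnight
End time: 12:20 = 740 minutes from midnight
Difference: 740 - 107 = 633 minutes
That is 10 hours and 33 minutes

633


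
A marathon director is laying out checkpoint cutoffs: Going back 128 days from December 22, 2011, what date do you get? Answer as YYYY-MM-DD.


Start: 2011-12-22
Subtracting 128 days
Days already passed in December: 22
After going back through December: 106 more days to subtract
November 2011: 30 days, 76 remaining
October 2011: 31 days, 45 remaining
September 2011: 30 days, 15 remaining
August 2011 has 31 days, need 15
Result: 2011-08-16

2011-08-16


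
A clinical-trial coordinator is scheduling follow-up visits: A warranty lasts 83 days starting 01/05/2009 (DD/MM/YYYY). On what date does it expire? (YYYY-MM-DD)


Start: 2009-05-01
Adding 83 days
Days remaining in May: 30
After May: 53 days still to add
June 2009: 30 days, 23 remaining
July 2009 has 31 days, need 23
Result: 2009-07-23

2009-07-23


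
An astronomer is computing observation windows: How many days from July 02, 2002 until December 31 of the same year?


Start: July 02, 2002
End: December 31, 2002
Days left in July: 29
August: 31
September: 30
October: 31
November: 30
... plus remaining months
Sum of remaining months: 153
Total: 29 + 153 = 182

182


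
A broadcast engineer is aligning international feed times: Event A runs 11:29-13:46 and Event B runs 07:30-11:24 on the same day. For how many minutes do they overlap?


Interval A: [689, 826] minutes from midnight
Interval B: [450, 684] minutes from midnight
Overlap start = max(689, 450) = 689
Overlap end = min(826, 684) = 684
End <= start, so the intervals do not overlap: 0 minutes

0


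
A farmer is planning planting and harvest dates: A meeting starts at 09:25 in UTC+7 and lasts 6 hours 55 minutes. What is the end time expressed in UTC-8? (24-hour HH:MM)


Start: 09:25 in UTC+7
Step 1 - add duration:
  minutes: 25 + 55 = 80 (carry 1h)
  hours: 9 + 6 + 1 = 16
  end in UTC+7: 16:20
Step 2 - convert UTC+7 -> UTC-8:
  offset difference: -8 - (7) = -15 hours
  16 + (-15) = 1 -> mod 24 = 1
Result: 01:20 in UTC-8

01:20


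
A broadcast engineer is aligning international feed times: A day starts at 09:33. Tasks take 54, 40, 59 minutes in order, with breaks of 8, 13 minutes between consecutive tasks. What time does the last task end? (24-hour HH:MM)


Start: 09:33 = 573 min from midnight
  after task 1 (54 min): 10:27
  after break (8 min): 10:35
  after task 2 (40 min): 11:15
  after break (13 min): 11:28
  after task 3 (59 min): 12:27
Total elapsed: 174 minutes
End time: 12:27

12:27


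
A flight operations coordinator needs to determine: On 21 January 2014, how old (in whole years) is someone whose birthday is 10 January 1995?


Birth: 1995-01-10
Reference: 2014-01-21
Year difference: 2014 - 1995 = 19
Has birthday (01-10) occurred by 01-21? Yes
Age in full years: 19

19


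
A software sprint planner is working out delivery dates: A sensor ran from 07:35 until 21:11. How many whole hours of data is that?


Start: 07:35
End: 21:11
Hour difference: 21 - 7 = 14 hours
Minute difference: 11 - 35 = -24 minutes
Total minutes: 816
Complete hours: 816 / 60 = 13 (remainder 36)

13


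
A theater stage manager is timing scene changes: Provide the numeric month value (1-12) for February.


Calendar month order:
1. January
2. February <--
3. March
February is month number 2

2


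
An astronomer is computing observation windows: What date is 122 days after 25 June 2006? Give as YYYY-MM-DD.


Start: 2006-06-25
Adding 122 days
Days remaining in June: 5
After June: 117 days still to add
July 2006: 31 days, 86 remaining
August 2006: 31 days, 55 remaining
September 2006: 30 days, 25 remaining
October 2006 has 31 days, need 25
Result: 2006-10-25

2006-10-25


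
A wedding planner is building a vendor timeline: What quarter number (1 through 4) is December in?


Month: December (month 12)
Q1: January-March (months 1-3)
Q2: April-June (months 4-6)
Q3: July-September (months 7-9)
Q4: October-December (months 10-12)
Month 12 falls in Q4

4


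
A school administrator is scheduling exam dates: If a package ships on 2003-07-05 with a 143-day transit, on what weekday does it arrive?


Start: 2003-07-05 (Saturday)
Step 1 - find target date: add 143 days
  2003-07-05 + 143 days = 2003-11-25
Step 2 - day of week:
  143 mod 7 = 3
  Saturday + 3 days -> Tuesday
Result: Tuesday (2003-11-25)

Tuesday


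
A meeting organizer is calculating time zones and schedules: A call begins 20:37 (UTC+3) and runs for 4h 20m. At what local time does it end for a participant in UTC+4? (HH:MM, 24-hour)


Start: 20:37 in UTC+3
Step 1 - add duration:
  minutes: 37 + 20 = 57
  hours: 20 + 4 + 0 = 24
  end in UTC+3: 00:57
Step 2 - convert UTC+3 -> UTC+4:
  offset difference: 4 - (3) = 1 hours
  0 + (1) = 1 -> mod 24 = 1
Result: 01:57 in UTC+4

01:57


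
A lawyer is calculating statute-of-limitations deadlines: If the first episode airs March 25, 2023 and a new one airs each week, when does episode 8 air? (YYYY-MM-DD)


First occurrence: 2023-03-25 (occurrence 1)
Each occurrence is 7 days after the previous.
Occurrence 8 is 7 weeks after the first.
7 weeks = 49 days
2023-03-25 + 49 days = 2023-05-13

2023-05-13


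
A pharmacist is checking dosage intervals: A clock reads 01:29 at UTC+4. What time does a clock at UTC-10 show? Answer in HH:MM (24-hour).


Local time: 01:29 at UTC+4 (offset 4h)
Target zone: UTC-10 (offset -10h)
Difference: -10 - (4) = -14 hours
Calculation: 1 + (-14) = -13
Wraparound: (-13) mod 24 = 11
Result: 11:29

11:29


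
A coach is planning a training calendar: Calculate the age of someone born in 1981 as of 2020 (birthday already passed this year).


Birth year: 1981
Current year: 2020
Age = current year - birth year
Age = 2020 - 1981 = 39

39


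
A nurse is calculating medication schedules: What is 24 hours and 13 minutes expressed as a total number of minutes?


Hours: 24
Minutes: 13
Convert hours to minutes: 24 x 60 = 1440
Add remaining minutes: 1440 + 13 = 1453

1453


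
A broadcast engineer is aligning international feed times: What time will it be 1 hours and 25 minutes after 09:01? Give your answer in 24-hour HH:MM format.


Start time: 09:01
Adding: 1 hours 25 minutes
Minutes: 1 + 25 = 26
Hours: 9 + 1 + 0 = 10
Result: 10:26

10:26


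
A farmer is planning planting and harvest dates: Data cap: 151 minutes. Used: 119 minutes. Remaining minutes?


Total budget: 151 minutes
Time used: 119 minutes
Remaining: 151 - 119 = 32 minutes
Percent used: 78.8%
Percent remaining: 21.2%

32


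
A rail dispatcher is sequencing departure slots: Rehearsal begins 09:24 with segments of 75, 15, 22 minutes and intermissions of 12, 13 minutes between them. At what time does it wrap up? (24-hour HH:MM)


Start: 09:24 = 564 min from midnight
  after task 1 (75 min): 10:39
  after break (12 min): 10:51
  after task 2 (15 min): 11:06
  after break (13 min): 11:19
  after task 3 (22 min): 11:41
Total elapsed: 137 minutes
End time: 11:41

11:41


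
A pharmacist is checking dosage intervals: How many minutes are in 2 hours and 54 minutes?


Hours: 2
Extra minutes: 54
Minutes per hour: 60
Hours to minutes: 2 x 60 = 120
Total: 120 + 54 = 174

174


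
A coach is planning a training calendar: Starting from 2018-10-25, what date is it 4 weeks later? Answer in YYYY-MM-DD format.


Start: 2018-10-25
Weeks to add: 4
Convert to days: 4 x 7 = 28 days
Add 28 days to 2018-10-25
Result: 2018-11-22

2018-11-22


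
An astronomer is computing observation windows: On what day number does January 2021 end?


Month: January
Year: 2021
January is a 31-day month
Total: 31 days

31


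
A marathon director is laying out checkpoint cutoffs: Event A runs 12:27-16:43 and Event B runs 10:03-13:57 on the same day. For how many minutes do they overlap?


Interval A: [747, 1003] minutes from midnight
Interval B: [603, 837] minutes from midnight
Overlap start = max(747, 603) = 747
Overlap end = min(1003, 837) = 837
Overlap = 837 - 747 = 90 minutes

90


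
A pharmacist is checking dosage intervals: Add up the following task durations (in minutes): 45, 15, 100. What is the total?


Durations: 45, 15, 100
Running sum: 45
+ 15 = 60
+ 100 = 160
Total duration: 160 minutes
That is 2 hours and 40 minutes

160


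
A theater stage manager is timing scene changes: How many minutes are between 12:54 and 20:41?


Start time: 12:54 = 774 minutes from midnight
End time: 20:41 = 1241 minutes from midnight
Difference: 1241 - 774 = 467 minutes
That is 7 hours and 47 minutes

467


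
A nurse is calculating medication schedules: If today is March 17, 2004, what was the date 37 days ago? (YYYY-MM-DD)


Start: 2004-03-17
Subtracting 37 days
Days already passed in March: 17
After going back through March: 20 more days to subtract
February 2004 has 29 days, need 20
Result: 2004-02-09

2004-02-09


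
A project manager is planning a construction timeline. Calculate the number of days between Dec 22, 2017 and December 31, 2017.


Start: December 22, 2017
End: December 31, 2017
Days left in December: 9
Total: 9 days

9


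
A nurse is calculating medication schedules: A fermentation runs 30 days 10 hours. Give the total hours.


Days: 30
Extra hours: 10
Hours per day: 24
Days to hours: 30 x 24 = 720
Total: 720 + 10 = 730

730


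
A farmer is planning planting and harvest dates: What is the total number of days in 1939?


Year: 1939
Check leap year rules:
Divisible by 4? No
1939 is not a leap year
Days: 365

365


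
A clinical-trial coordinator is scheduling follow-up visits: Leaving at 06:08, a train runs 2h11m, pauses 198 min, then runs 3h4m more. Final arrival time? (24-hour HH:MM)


Depart: 06:08
Leg 1: +131 min -> 08:19
Layover: +198 min -> 11:37
Leg 2: +184 min -> 14:41
Total travel: 513 minutes = 8h 33m
Arrival: 14:41

14:41


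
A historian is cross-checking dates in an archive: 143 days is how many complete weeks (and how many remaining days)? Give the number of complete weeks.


Total days: 143
Days per week: 7
Division: 143 / 7 = 20 remainder 3
Complete weeks: 20
Remaining days: 3

20


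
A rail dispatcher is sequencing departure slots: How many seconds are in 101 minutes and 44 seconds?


Minutes: 101
Extra seconds: 44
Seconds per minute: 60
Minutes to seconds: 101 x 60 = 6060
Total: 6060 + 44 = 6104

6104


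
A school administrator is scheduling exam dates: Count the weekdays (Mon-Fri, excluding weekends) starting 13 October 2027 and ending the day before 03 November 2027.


Start: 2027-10-13 (Wednesday)
End (exclusive): 2027-11-03 (Wednesday)
Total calendar days: 21
Full weeks: 21 // 7 = 3 -> 15 weekdays
Remaining 0 days starting on Wednesday:
Total business days: 15 + 0 = 15

15


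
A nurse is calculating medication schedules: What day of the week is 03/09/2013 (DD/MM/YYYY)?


Date: 2013-09-03
January 1, 2013 is a Tuesday
Day of year: 246
Offset from Jan 1: 245 days
245 mod 7 = 0
Result: Tuesday

Tuesday


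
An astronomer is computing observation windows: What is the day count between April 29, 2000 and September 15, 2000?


Start date: 2000-04-29
End date: 2000-09-15
Apr 2000: +2 days
May 2000: +31 days
Jun 2000: +30 days
... (3 more months)
Total: 139 days

139


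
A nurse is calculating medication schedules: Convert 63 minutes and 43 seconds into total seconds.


Minutes: 63
Seconds: 43
Convert minutes to seconds: 63 x 60 = 3780
Add remaining seconds: 3780 + 43 = 3823

3823


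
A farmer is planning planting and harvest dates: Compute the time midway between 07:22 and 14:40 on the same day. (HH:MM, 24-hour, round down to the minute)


Start time: 07:22 = 442 minutes from midnight
End time: 14:40 = 880 minutes from midnight
Sum: 442 + 880 = 1322
Midpoint: 1322 / 2 = 661 minutes
Convert: 661 / 60 = 11 hours, 1 minutes
Result: 11:01

11:01


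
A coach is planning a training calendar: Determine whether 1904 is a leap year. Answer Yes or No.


Year: 1904
Divisible by 4? 1904 / 4 = 476.0 -> Yes
Divisible by 100? 1904 / 100 = 19.04 -> No
Divisible by 4 but not 100, so it IS a leap year

Yes


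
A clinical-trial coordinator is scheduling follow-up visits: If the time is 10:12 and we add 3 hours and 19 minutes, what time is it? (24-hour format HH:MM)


Start time: 10:12
Adding: 3 hours 19 minutes
Minutes: 12 + 19 = 31
Hours: 10 + 3 + 0 = 13
Result: 13:31

13:31


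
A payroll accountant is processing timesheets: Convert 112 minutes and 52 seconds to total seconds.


Minutes: 112
Extra seconds: 52
Seconds per minute: 60
Minutes to seconds: 112 x 60 = 6720
Total: 6720 + 52 = 6772

6772


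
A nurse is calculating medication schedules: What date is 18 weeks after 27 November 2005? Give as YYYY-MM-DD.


Start: 2005-11-27
Weeks to add: 18
Convert to days: 18 x 7 = 126 days
Add 126 days to 2005-11-27
Result: 2006-04-02

2006-04-02


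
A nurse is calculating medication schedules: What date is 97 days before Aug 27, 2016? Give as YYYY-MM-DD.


Start: 2016-08-27
Subtracting 97 days
Days already passed in August: 27
After going back through August: 70 more days to subtract
July 2016: 31 days, 39 remaining
June 2016: 30 days, 9 remaining
May 2016 has 31 days, need 9
Result: 2016-05-22

2016-05-22


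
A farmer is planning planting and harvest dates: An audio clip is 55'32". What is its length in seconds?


Minutes: 55
Seconds: 32
Convert minutes to seconds: 55 x 60 = 3300
Add remaining seconds: 3300 + 32 = 3332

3332


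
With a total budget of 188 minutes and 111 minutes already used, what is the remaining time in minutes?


Total budget: 188 minutes
Time used: 111 minutes
Remaining: 188 - 111 = 77 minutes
Percent used: 59.0%
Percent remaining: 41.0%

77


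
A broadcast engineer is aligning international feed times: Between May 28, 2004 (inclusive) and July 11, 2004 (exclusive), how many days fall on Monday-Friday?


Start: 2004-05-28 (Friday)
End (exclusive): 2004-07-11 (Sunday)
Total calendar days: 44
Full weeks: 44 // 7 = 6 -> 30 weekdays
Remaining 2 days starting on Friday:
  Fri(w), Sat(-) -> 1 weekdays
Total business days: 30 + 1 = 31

31


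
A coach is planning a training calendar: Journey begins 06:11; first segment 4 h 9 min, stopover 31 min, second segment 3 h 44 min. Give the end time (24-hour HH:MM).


Depart: 06:11
Leg 1: +249 min -> 10:20
Layover: +31 min -> 10:51
Leg 2: +224 min -> 14:35
Total travel: 504 minutes = 8h 24m
Arrival: 14:35

14:35


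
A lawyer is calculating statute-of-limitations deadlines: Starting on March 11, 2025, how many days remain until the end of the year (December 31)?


Start: March 11, 2025
End: December 31, 2025
Days left in March: 20
April: 30
May: 31
June: 30
July: 31
... plus remaining months
Sum of remaining months: 275
Total: 20 + 275 = 295

295


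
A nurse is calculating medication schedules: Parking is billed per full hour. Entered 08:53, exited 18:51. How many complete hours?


Start: 08:53
End: 18:51
Hour difference: 18 - 8 = 10 hours
Minute difference: 51 - 53 = -2 minutes
Total minutes: 598
Complete hours: 598 / 60 = 9 (remainder 58)

9
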